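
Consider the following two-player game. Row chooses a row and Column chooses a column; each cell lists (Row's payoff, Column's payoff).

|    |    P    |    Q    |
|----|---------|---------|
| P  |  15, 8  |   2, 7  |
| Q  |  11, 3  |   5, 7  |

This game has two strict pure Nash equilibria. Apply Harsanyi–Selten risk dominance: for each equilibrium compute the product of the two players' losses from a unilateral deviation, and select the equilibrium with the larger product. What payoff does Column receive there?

7

At both P: Row loses 15 − 11 = 4 by deviating; Column loses 8 − 7 = 1. Product = 4·1 = 4.
At both Q: Row loses 5 − 2 = 3 by deviating; Column loses 7 − 3 = 4. Product = 3·4 = 12.
12 > 4, so both Q is risk-dominant. Column's payoff there is 7.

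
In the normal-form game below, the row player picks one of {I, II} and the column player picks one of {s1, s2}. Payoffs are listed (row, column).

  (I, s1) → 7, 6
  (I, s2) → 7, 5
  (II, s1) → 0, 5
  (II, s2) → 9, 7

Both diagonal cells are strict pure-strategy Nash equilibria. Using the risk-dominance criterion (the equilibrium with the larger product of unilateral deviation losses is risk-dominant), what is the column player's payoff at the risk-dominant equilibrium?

6

At (I, s1): the row player loses 7 − 0 = 7 by deviating; the column player loses 6 − 5 = 1. Product = 7·1 = 7.
At (II, s2): the row player loses 9 − 7 = 2 by deviating; the column player loses 7 − 5 = 2. Product = 2·2 = 4.
7 > 4, so (I, s1) is risk-dominant. The column player's payoff there is 6.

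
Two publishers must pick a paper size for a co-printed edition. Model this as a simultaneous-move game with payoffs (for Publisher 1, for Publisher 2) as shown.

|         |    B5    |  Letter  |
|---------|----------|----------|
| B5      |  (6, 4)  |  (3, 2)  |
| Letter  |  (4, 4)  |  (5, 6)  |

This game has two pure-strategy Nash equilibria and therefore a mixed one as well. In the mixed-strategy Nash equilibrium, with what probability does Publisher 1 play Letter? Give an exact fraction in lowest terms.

Publisher 1's mix p on B5 must make Publisher 2 indifferent between B5 and Letter.
Publisher 2's payoff from B5: 4p + 4(1−p). From Letter: 2p + 6(1−p).
Set equal: 2p = 2(1−p) → p = 2/4 = 1/2.
Probability on Letter is 1 − 1/2 = 1/2.

1/2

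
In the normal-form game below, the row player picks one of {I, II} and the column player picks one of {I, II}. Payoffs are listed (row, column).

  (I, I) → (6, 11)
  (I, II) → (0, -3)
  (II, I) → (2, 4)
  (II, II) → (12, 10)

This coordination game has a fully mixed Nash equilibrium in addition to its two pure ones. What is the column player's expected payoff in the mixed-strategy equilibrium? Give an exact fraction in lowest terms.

The row player mixes with probability p on I, chosen so the column player is indifferent: 11p + 4(1−p) = (-3)p + 10(1−p) gives p = 3/10.
The column player's expected payoff is 11·3/10 + 4·7/10 = 61/10.

61/10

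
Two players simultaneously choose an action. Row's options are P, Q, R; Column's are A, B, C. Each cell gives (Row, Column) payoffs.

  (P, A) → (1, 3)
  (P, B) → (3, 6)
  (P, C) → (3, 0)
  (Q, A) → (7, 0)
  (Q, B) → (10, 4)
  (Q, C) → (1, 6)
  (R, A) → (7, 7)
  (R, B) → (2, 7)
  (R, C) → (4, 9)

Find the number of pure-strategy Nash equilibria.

1

(R, C): Row gets 4 (best alternative 3); Column gets 9 (best alternative 7). Neither deviates — NE.
(P, A) is not a NE: Row would switch to Q (7 > 1).
No other cell survives both best-response checks, so there is 1 pure NE.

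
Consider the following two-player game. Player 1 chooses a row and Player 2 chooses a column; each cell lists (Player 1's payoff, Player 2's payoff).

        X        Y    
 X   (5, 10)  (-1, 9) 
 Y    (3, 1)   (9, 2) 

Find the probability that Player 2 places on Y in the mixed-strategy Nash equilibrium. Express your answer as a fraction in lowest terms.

1/6

Player 2's mix q on X must make Player 1 indifferent between X and Y.
Player 1's payoff from X: 5q + (-1)(1−q). From Y: 3q + 9(1−q).
Set equal: 2q = 10(1−q) → q = 10/12 = 5/6.
Probability on Y is 1 − 5/6 = 1/6.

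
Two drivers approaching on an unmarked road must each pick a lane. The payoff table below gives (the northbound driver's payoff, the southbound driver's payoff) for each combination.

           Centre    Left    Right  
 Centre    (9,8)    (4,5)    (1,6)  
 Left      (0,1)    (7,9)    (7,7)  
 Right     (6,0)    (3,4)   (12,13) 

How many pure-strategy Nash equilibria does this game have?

3

Both Centre: the northbound driver gets 9 (best alternative 6); the southbound driver gets 8 (best alternative 6). Neither deviates — NE.
Both Left: the northbound driver gets 7 (best alternative 4); the southbound driver gets 9 (best alternative 7). Neither deviates — NE.
Both Right: the northbound driver gets 12 (best alternative 7); the southbound driver gets 13 (best alternative 4). Neither deviates — NE.
(Left, Right) is not a NE: the northbound driver would switch to Right (12 > 7).
No other cell survives both best-response checks, so there are 3 pure NE.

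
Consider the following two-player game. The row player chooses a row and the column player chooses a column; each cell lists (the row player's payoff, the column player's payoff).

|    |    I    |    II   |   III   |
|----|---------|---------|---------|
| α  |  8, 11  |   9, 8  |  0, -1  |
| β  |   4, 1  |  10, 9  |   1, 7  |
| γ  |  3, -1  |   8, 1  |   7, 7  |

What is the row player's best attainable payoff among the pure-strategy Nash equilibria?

(α, I) is a pure NE (the row player: 8 ≥ 4; the column player: 11 ≥ 8). The row player gets 8.
(β, II) is a pure NE (the row player: 10 ≥ 9; the column player: 9 ≥ 7). The row player gets 10.
(γ, III) is a pure NE (the row player: 7 ≥ 1; the column player: 7 ≥ 1). The row player gets 7.
Every other cell has a profitable deviation for at least one player. Highest of {8, 10, 7} is 10.

10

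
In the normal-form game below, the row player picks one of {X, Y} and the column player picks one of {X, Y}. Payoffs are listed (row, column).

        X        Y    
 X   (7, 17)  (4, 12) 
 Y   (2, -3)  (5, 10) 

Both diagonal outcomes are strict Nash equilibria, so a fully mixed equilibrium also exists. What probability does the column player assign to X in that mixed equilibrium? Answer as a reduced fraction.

The column player's mix q on X must make the row player indifferent between X and Y.
The row player's payoff from X: 7q + 4(1−q). From Y: 2q + 5(1−q).
Set equal: 5q = 1(1−q) → q = 1/6.

1/6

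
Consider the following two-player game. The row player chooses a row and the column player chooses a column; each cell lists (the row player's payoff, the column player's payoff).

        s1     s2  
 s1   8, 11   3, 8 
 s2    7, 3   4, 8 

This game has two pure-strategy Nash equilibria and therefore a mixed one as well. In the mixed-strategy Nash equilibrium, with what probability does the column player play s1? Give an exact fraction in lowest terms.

1/2

The column player's mix q on s1 must make the row player indifferent between s1 and s2.
The row player's payoff from s1: 8q + 3(1−q). From s2: 7q + 4(1−q).
Set equal: 1q = 1(1−q) → q = 1/2.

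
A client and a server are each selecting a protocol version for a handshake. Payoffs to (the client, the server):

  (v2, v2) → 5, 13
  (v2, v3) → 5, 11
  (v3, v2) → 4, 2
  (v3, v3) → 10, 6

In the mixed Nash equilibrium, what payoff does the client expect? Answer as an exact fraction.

The server mixes with probability q on v2, chosen so the client is indifferent: 5q + 5(1−q) = 4q + 10(1−q) gives q = 5/6.
The client's expected payoff (from either row, since indifferent) is 5·5/6 + 5·1/6 = 5.

5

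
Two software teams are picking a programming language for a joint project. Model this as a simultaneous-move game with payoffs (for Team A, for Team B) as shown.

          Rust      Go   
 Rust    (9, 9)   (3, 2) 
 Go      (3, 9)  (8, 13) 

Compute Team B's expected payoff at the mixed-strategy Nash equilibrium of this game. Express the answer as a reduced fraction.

9

Team A mixes with probability p on Rust, chosen so Team B is indifferent: 9p + 9(1−p) = 2p + 13(1−p) gives p = 4/11.
Team B's expected payoff is 9·4/11 + 9·7/11 = 9.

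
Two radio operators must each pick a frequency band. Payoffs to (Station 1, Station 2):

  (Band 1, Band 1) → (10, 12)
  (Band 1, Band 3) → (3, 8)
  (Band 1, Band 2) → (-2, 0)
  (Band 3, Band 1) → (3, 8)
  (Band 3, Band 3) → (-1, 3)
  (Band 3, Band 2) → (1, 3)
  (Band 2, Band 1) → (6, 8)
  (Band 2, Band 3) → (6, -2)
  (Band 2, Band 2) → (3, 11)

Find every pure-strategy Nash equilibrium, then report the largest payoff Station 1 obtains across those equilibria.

10

Both Band 1 is a pure NE (Station 1: 10 ≥ 6; Station 2: 12 ≥ 8). Station 1 gets 10.
Both Band 2 is a pure NE (Station 1: 3 ≥ 1; Station 2: 11 ≥ 8). Station 1 gets 3.
Every other cell has a profitable deviation for at least one player. Highest of {10, 3} is 10.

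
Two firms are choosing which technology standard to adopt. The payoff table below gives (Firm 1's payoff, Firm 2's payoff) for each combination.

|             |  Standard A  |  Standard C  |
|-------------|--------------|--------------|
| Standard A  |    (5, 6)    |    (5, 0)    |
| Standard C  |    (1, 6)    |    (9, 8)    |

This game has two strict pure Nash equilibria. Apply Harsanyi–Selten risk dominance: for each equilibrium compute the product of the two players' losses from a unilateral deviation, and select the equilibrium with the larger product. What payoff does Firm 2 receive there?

At both Standard A: Firm 1 loses 5 − 1 = 4 by deviating; Firm 2 loses 6 − 0 = 6. Product = 4·6 = 24.
At both Standard C: Firm 1 loses 9 − 5 = 4 by deviating; Firm 2 loses 8 − 6 = 2. Product = 4·2 = 8.
24 > 8, so both Standard A is risk-dominant. Firm 2's payoff there is 6.

6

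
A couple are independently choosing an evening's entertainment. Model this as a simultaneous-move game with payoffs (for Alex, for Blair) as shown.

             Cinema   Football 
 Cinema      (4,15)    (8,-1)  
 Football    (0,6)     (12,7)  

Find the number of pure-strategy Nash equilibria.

2

Both Cinema: Alex gets 4 (best alternative 0); Blair gets 15 (best alternative -1). Neither deviates — NE.
Both Football: Alex gets 12 (best alternative 8); Blair gets 7 (best alternative 6). Neither deviates — NE.
(Cinema, Football) is not a NE: Alex would switch to Football (12 > 8).
No other cell survives both best-response checks, so there are 2 pure NE.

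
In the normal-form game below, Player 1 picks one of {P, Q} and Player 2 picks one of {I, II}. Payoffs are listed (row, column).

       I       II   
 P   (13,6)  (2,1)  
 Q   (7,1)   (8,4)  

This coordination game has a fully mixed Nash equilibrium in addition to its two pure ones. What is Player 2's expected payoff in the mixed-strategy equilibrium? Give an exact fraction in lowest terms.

23/8

Player 1 mixes with probability p on P, chosen so Player 2 is indifferent: 6p + 1(1−p) = 1p + 4(1−p) gives p = 3/8.
Player 2's expected payoff is 6·3/8 + 1·5/8 = 23/8.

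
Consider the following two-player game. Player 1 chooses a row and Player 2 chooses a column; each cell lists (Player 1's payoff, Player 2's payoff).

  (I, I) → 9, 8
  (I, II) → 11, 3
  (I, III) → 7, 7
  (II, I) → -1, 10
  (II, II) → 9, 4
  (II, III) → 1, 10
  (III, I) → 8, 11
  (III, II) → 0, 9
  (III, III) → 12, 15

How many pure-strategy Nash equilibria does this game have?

2

Both I: Player 1 gets 9 (best alternative 8); Player 2 gets 8 (best alternative 7). Neither deviates — NE.
Both III: Player 1 gets 12 (best alternative 7); Player 2 gets 15 (best alternative 11). Neither deviates — NE.
Both II is not a NE: Player 1 would switch to I (11 > 9).
No other cell survives both best-response checks, so there are 2 pure NE.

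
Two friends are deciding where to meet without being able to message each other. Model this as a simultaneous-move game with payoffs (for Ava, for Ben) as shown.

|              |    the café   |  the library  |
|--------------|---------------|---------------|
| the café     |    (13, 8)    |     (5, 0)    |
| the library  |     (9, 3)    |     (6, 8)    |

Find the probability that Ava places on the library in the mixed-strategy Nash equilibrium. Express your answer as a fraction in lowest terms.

8/13

Ava's mix p on the café must make Ben indifferent between the café and the library.
Ben's payoff from the café: 8p + 3(1−p). From the library: 0p + 8(1−p).
Set equal: 8p = 5(1−p) → p = 5/13.
Probability on the library is 1 − 5/13 = 8/13.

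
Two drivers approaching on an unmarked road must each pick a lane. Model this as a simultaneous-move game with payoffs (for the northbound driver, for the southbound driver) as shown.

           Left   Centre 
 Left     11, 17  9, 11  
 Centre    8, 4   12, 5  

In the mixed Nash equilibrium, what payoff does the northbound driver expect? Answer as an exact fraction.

10

The southbound driver mixes with probability q on Left, chosen so the northbound driver is indifferent: 11q + 9(1−q) = 8q + 12(1−q) gives q = 1/2.
The northbound driver's expected payoff (from either row, since indifferent) is 11·1/2 + 9·1/2 = 10.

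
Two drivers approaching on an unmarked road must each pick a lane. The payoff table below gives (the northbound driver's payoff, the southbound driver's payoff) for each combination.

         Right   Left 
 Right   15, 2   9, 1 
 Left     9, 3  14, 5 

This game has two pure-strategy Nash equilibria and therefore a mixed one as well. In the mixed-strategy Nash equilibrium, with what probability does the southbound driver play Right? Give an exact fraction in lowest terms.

The southbound driver's mix q on Right must make the northbound driver indifferent between Right and Left.
The northbound driver's payoff from Right: 15q + 9(1−q). From Left: 9q + 14(1−q).
Set equal: 6q = 5(1−q) → q = 5/11.

5/11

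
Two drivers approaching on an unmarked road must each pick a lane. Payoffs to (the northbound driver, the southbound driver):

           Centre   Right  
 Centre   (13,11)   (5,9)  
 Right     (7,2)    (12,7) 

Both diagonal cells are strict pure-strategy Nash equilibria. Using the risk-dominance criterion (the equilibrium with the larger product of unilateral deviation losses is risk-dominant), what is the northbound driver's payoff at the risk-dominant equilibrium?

At both Centre: the northbound driver loses 13 − 7 = 6 by deviating; the southbound driver loses 11 − 9 = 2. Product = 6·2 = 12.
At both Right: the northbound driver loses 12 − 5 = 7 by deviating; the southbound driver loses 7 − 2 = 5. Product = 7·5 = 35.
35 > 12, so both Right is risk-dominant. The northbound driver's payoff there is 12.

12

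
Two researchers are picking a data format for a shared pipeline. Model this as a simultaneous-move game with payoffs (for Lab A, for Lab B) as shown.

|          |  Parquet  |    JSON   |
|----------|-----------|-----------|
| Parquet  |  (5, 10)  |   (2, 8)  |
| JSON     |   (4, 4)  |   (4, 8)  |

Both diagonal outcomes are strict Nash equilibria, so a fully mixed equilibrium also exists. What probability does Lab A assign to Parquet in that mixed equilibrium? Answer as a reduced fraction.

2/3

Lab A's mix p on Parquet must make Lab B indifferent between Parquet and JSON.
Lab B's payoff from Parquet: 10p + 4(1−p). From JSON: 8p + 8(1−p).
Set equal: 2p = 4(1−p) → p = 4/6 = 2/3.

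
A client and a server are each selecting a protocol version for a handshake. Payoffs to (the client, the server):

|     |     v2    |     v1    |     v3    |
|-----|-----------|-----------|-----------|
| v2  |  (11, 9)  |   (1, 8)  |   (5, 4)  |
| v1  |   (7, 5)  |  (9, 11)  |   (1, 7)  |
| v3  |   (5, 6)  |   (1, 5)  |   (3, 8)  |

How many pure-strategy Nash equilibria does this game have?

Both v2: the client gets 11 (best alternative 7); the server gets 9 (best alternative 8). Neither deviates — NE.
Both v1: the client gets 9 (best alternative 1); the server gets 11 (best alternative 7). Neither deviates — NE.
Both v3 is not a NE: the client would switch to v2 (5 > 3).
No other cell survives both best-response checks, so there are 2 pure NE.

2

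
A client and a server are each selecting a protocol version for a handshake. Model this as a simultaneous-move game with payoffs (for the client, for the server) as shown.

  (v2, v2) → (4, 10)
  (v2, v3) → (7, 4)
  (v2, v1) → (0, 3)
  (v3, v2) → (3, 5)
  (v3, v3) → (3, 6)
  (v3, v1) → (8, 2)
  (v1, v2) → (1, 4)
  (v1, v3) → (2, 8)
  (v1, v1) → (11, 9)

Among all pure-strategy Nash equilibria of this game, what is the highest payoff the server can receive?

Both v2 is a pure NE (the client: 4 ≥ 3; the server: 10 ≥ 4). The server gets 10.
Both v1 is a pure NE (the client: 11 ≥ 8; the server: 9 ≥ 8). The server gets 9.
Every other cell has a profitable deviation for at least one player. Highest of {10, 9} is 10.

10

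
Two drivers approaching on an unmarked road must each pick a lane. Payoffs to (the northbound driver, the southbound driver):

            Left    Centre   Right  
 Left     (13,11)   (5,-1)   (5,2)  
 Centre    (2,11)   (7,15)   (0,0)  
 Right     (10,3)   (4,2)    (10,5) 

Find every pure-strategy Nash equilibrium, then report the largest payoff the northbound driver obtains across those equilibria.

13

Both Left is a pure NE (the northbound driver: 13 ≥ 10; the southbound driver: 11 ≥ 2). The northbound driver gets 13.
Both Centre is a pure NE (the northbound driver: 7 ≥ 5; the southbound driver: 15 ≥ 11). The northbound driver gets 7.
Both Right is a pure NE (the northbound driver: 10 ≥ 5; the southbound driver: 5 ≥ 3). The northbound driver gets 10.
Every other cell has a profitable deviation for at least one player. Highest of {13, 7, 10} is 13.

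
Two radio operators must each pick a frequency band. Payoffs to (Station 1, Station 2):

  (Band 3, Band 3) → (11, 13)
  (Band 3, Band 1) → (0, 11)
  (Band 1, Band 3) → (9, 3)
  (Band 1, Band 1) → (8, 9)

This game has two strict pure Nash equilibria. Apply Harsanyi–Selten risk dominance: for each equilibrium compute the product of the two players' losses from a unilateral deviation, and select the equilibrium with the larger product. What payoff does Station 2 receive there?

At both Band 3: Station 1 loses 11 − 9 = 2 by deviating; Station 2 loses 13 − 11 = 2. Product = 2·2 = 4.
At both Band 1: Station 1 loses 8 − 0 = 8 by deviating; Station 2 loses 9 − 3 = 6. Product = 8·6 = 48.
48 > 4, so both Band 1 is risk-dominant. Station 2's payoff there is 9.

9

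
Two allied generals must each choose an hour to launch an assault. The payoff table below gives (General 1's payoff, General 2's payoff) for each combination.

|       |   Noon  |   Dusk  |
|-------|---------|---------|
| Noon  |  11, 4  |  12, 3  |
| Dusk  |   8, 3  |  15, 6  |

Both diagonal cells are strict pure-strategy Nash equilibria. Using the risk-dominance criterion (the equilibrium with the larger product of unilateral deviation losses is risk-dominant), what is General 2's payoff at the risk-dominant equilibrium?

At both Noon: General 1 loses 11 − 8 = 3 by deviating; General 2 loses 4 − 3 = 1. Product = 3·1 = 3.
At both Dusk: General 1 loses 15 − 12 = 3 by deviating; General 2 loses 6 − 3 = 3. Product = 3·3 = 9.
9 > 3, so both Dusk is risk-dominant. General 2's payoff there is 6.

6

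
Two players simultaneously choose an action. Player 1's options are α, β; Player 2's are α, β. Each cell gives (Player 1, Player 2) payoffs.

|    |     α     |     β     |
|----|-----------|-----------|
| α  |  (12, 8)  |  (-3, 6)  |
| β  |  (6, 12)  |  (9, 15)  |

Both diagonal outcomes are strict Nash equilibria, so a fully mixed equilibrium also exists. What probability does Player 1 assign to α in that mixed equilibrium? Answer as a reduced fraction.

Player 1's mix p on α must make Player 2 indifferent between α and β.
Player 2's payoff from α: 8p + 12(1−p). From β: 6p + 15(1−p).
Set equal: 2p = 3(1−p) → p = 3/5.

3/5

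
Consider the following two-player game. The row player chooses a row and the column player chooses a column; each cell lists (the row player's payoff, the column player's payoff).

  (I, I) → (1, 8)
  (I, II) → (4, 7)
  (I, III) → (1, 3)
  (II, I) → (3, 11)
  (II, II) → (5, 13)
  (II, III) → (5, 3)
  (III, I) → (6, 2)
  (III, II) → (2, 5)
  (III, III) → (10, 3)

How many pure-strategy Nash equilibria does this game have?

Both II: the row player gets 5 (best alternative 4); the column player gets 13 (best alternative 11). Neither deviates — NE.
Both III is not a NE: the column player would switch to II (5 > 3).
No other cell survives both best-response checks, so there is 1 pure NE.

1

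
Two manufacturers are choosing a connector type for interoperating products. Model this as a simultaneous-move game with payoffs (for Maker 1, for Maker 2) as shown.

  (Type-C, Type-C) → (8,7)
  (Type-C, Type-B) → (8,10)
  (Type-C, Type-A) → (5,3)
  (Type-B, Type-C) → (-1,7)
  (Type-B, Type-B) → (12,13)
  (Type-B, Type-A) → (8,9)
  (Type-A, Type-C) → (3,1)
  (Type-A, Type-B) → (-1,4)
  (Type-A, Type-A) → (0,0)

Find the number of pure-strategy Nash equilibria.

1

Both Type-B: Maker 1 gets 12 (best alternative 8); Maker 2 gets 13 (best alternative 9). Neither deviates — NE.
Both Type-C is not a NE: Maker 2 would switch to Type-B (10 > 7).
No other cell survives both best-response checks, so there is 1 pure NE.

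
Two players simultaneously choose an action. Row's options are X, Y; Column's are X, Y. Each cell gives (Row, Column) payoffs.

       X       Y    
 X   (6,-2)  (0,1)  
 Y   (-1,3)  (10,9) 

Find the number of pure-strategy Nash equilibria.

1

Both Y: Row gets 10 (best alternative 0); Column gets 9 (best alternative 3). Neither deviates — NE.
Both X is not a NE: Column would switch to Y (1 > -2).
No other cell survives both best-response checks, so there is 1 pure NE.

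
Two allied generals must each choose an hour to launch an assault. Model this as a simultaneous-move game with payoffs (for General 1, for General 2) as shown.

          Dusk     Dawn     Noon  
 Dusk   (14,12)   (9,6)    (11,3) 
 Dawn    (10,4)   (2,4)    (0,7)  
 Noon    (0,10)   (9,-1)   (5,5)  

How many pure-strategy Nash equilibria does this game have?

1

Both Dusk: General 1 gets 14 (best alternative 10); General 2 gets 12 (best alternative 6). Neither deviates — NE.
Both Noon is not a NE: General 1 would switch to Dusk (11 > 5).
No other cell survives both best-response checks, so there is 1 pure NE.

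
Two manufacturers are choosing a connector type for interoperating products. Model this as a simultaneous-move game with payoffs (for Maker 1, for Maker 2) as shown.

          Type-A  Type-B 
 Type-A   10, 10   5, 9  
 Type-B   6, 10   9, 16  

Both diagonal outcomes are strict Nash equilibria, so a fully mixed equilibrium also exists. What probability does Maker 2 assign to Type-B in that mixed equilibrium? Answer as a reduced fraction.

Maker 2's mix q on Type-A must make Maker 1 indifferent between Type-A and Type-B.
Maker 1's payoff from Type-A: 10q + 5(1−q). From Type-B: 6q + 9(1−q).
Set equal: 4q = 4(1−q) → q = 4/8 = 1/2.
Probability on Type-B is 1 − 1/2 = 1/2.

1/2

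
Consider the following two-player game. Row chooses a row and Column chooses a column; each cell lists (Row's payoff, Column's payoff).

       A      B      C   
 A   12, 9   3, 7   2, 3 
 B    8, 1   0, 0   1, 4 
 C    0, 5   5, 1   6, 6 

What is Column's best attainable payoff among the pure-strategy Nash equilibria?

Both A is a pure NE (Row: 12 ≥ 8; Column: 9 ≥ 7). Column gets 9.
Both C is a pure NE (Row: 6 ≥ 2; Column: 6 ≥ 5). Column gets 6.
Every other cell has a profitable deviation for at least one player. Highest of {9, 6} is 9.

9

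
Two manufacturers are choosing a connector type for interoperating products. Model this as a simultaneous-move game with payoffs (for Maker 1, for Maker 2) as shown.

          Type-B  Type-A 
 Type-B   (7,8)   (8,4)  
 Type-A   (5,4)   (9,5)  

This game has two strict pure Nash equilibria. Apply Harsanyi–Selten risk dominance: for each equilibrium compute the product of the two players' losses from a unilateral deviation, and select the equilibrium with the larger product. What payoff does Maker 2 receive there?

8

At both Type-B: Maker 1 loses 7 − 5 = 2 by deviating; Maker 2 loses 8 − 4 = 4. Product = 2·4 = 8.
At both Type-A: Maker 1 loses 9 − 8 = 1 by deviating; Maker 2 loses 5 − 4 = 1. Product = 1·1 = 1.
8 > 1, so both Type-B is risk-dominant. Maker 2's payoff there is 8.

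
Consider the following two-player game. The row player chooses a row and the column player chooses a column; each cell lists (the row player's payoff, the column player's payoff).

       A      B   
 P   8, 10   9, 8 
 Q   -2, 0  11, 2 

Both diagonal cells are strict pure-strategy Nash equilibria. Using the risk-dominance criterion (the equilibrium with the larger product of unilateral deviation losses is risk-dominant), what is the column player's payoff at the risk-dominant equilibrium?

10

At (P, A): the row player loses 8 − (-2) = 10 by deviating; the column player loses 10 − 8 = 2. Product = 10·2 = 20.
At (Q, B): the row player loses 11 − 9 = 2 by deviating; the column player loses 2 − 0 = 2. Product = 2·2 = 4.
20 > 4, so (P, A) is risk-dominant. The column player's payoff there is 10.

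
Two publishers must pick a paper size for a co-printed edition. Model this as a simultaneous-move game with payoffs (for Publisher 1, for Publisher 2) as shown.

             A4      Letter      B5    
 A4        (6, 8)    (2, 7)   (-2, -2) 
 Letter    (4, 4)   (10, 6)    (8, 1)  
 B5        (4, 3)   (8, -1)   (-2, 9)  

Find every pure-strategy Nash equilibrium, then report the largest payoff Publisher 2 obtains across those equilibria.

Both A4 is a pure NE (Publisher 1: 6 ≥ 4; Publisher 2: 8 ≥ 7). Publisher 2 gets 8.
Both Letter is a pure NE (Publisher 1: 10 ≥ 8; Publisher 2: 6 ≥ 4). Publisher 2 gets 6.
Every other cell has a profitable deviation for at least one player. Highest of {8, 6} is 8.

8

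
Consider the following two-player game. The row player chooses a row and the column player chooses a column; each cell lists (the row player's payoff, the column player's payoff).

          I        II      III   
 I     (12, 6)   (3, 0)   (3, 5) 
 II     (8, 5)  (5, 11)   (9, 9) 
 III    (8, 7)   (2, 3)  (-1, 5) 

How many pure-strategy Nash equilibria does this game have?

2

Both I: the row player gets 12 (best alternative 8); the column player gets 6 (best alternative 5). Neither deviates — NE.
Both II: the row player gets 5 (best alternative 3); the column player gets 11 (best alternative 9). Neither deviates — NE.
Both III is not a NE: the row player would switch to II (9 > -1).
No other cell survives both best-response checks, so there are 2 pure NE.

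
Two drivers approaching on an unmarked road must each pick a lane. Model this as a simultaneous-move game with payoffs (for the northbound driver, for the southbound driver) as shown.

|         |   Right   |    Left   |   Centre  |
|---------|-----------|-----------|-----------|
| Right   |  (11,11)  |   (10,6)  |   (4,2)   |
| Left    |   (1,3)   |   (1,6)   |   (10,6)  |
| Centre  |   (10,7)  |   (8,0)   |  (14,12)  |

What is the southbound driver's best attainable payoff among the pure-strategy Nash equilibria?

12

Both Right is a pure NE (the northbound driver: 11 ≥ 10; the southbound driver: 11 ≥ 6). The southbound driver gets 11.
Both Centre is a pure NE (the northbound driver: 14 ≥ 10; the southbound driver: 12 ≥ 7). The southbound driver gets 12.
Every other cell has a profitable deviation for at least one player. Highest of {11, 12} is 12.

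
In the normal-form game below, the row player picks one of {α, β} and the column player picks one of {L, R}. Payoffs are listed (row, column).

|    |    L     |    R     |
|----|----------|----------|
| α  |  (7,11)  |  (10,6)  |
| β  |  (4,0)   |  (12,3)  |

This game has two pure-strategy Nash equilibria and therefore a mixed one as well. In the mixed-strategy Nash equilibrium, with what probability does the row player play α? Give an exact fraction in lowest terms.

3/8

The row player's mix p on α must make the column player indifferent between L and R.
The column player's payoff from L: 11p + 0(1−p). From R: 6p + 3(1−p).
Set equal: 5p = 3(1−p) → p = 3/8.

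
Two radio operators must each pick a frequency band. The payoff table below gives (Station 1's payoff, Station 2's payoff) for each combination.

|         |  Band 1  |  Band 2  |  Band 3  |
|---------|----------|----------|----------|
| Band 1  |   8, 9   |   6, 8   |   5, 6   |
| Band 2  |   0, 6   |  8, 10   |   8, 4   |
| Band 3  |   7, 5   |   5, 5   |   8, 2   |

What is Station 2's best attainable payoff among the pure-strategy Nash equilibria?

Both Band 1 is a pure NE (Station 1: 8 ≥ 7; Station 2: 9 ≥ 8). Station 2 gets 9.
Both Band 2 is a pure NE (Station 1: 8 ≥ 6; Station 2: 10 ≥ 6). Station 2 gets 10.
Every other cell has a profitable deviation for at least one player. Highest of {9, 10} is 10.

10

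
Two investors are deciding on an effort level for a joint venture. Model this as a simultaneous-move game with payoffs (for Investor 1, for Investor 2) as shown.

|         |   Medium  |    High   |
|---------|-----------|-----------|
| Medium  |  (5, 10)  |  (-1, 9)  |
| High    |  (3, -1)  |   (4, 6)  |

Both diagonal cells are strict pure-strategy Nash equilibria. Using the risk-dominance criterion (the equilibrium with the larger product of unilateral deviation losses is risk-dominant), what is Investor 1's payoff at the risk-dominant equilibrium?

4

At both Medium: Investor 1 loses 5 − 3 = 2 by deviating; Investor 2 loses 10 − 9 = 1. Product = 2·1 = 2.
At both High: Investor 1 loses 4 − (-1) = 5 by deviating; Investor 2 loses 6 − (-1) = 7. Product = 5·7 = 35.
35 > 2, so both High is risk-dominant. Investor 1's payoff there is 4.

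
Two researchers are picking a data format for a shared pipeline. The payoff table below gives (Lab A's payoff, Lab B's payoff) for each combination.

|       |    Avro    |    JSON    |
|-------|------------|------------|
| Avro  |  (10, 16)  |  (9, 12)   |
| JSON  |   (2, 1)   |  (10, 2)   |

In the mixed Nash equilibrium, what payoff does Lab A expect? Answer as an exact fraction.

Lab B mixes with probability q on Avro, chosen so Lab A is indifferent: 10q + 9(1−q) = 2q + 10(1−q) gives q = 1/9.
Lab A's expected payoff (from either row, since indifferent) is 10·1/9 + 9·8/9 = 82/9.

82/9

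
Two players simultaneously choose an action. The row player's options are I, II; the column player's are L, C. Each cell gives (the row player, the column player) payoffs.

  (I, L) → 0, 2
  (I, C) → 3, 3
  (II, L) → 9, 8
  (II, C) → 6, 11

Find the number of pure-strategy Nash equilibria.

(II, C): the row player gets 6 (best alternative 3); the column player gets 11 (best alternative 8). Neither deviates — NE.
(I, L) is not a NE: the row player would switch to II (9 > 0).
No other cell survives both best-response checks, so there is 1 pure NE.

1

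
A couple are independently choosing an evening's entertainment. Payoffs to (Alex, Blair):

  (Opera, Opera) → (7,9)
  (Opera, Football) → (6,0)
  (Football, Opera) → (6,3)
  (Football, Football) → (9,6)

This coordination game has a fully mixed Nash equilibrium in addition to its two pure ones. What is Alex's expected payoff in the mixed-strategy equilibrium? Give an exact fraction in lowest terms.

Blair mixes with probability q on Opera, chosen so Alex is indifferent: 7q + 6(1−q) = 6q + 9(1−q) gives q = 3/4.
Alex's expected payoff (from either row, since indifferent) is 7·3/4 + 6·1/4 = 27/4.

27/4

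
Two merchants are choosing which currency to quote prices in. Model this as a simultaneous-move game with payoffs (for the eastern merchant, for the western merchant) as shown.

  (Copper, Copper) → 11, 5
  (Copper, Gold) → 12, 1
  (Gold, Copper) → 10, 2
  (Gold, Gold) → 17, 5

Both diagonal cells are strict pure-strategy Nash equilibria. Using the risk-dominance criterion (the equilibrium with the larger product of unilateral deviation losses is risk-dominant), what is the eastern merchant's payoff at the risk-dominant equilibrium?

17

At both Copper: the eastern merchant loses 11 − 10 = 1 by deviating; the western merchant loses 5 − 1 = 4. Product = 1·4 = 4.
At both Gold: the eastern merchant loses 17 − 12 = 5 by deviating; the western merchant loses 5 − 2 = 3. Product = 5·3 = 15.
15 > 4, so both Gold is risk-dominant. The eastern merchant's payoff there is 17.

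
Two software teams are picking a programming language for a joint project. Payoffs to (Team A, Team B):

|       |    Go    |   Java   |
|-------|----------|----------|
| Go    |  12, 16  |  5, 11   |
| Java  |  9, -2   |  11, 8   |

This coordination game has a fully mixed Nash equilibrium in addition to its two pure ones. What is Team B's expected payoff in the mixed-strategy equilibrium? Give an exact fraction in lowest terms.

Team A mixes with probability p on Go, chosen so Team B is indifferent: 16p + (-2)(1−p) = 11p + 8(1−p) gives p = 2/3.
Team B's expected payoff is 16·2/3 + (-2)·1/3 = 10.

10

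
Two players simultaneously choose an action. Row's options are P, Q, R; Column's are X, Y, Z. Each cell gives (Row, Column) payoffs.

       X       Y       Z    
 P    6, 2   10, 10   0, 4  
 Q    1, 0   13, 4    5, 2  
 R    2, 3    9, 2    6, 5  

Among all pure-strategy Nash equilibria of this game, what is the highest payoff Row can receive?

13

(Q, Y) is a pure NE (Row: 13 ≥ 10; Column: 4 ≥ 2). Row gets 13.
(R, Z) is a pure NE (Row: 6 ≥ 5; Column: 5 ≥ 3). Row gets 6.
Every other cell has a profitable deviation for at least one player. Highest of {13, 6} is 13.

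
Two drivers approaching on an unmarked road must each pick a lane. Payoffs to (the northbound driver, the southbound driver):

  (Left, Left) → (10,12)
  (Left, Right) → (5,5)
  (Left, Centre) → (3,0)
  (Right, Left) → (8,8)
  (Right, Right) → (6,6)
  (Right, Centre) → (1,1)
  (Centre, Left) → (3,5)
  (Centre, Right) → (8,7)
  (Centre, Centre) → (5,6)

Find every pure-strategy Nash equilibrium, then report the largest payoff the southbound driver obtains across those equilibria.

12

Both Left is a pure NE (the northbound driver: 10 ≥ 8; the southbound driver: 12 ≥ 5). The southbound driver gets 12.
(Centre, Right) is a pure NE (the northbound driver: 8 ≥ 6; the southbound driver: 7 ≥ 6). The southbound driver gets 7.
Every other cell has a profitable deviation for at least one player. Highest of {12, 7} is 12.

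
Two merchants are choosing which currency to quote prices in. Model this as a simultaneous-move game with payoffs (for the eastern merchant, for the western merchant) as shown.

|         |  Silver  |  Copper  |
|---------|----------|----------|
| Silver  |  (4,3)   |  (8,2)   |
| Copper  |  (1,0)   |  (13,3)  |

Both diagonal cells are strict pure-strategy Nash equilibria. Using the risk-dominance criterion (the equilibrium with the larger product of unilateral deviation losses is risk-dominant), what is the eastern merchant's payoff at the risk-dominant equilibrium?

13

At both Silver: the eastern merchant loses 4 − 1 = 3 by deviating; the western merchant loses 3 − 2 = 1. Product = 3·1 = 3.
At both Copper: the eastern merchant loses 13 − 8 = 5 by deviating; the western merchant loses 3 − 0 = 3. Product = 5·3 = 15.
15 > 3, so both Copper is risk-dominant. The eastern merchant's payoff there is 13.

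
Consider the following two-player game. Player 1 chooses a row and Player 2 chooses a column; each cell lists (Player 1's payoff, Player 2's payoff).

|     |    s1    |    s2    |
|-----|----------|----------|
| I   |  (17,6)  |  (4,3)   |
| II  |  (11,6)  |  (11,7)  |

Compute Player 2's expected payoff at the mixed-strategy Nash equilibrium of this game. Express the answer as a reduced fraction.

6

Player 1 mixes with probability p on I, chosen so Player 2 is indifferent: 6p + 6(1−p) = 3p + 7(1−p) gives p = 1/4.
Player 2's expected payoff is 6·1/4 + 6·3/4 = 6.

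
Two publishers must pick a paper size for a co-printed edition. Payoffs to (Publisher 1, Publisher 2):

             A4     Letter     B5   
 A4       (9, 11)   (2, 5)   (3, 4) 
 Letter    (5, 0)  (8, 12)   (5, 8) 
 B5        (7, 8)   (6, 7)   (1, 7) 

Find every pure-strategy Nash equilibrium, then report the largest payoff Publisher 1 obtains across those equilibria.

9

Both A4 is a pure NE (Publisher 1: 9 ≥ 7; Publisher 2: 11 ≥ 5). Publisher 1 gets 9.
Both Letter is a pure NE (Publisher 1: 8 ≥ 6; Publisher 2: 12 ≥ 8). Publisher 1 gets 8.
Every other cell has a profitable deviation for at least one player. Highest of {9, 8} is 9.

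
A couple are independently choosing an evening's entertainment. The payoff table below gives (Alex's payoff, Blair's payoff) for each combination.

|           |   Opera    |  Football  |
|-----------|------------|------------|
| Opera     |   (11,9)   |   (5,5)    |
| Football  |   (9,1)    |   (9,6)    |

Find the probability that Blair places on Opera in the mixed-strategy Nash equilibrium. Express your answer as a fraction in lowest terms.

2/3

Blair's mix q on Opera must make Alex indifferent between Opera and Football.
Alex's payoff from Opera: 11q + 5(1−q). From Football: 9q + 9(1−q).
Set equal: 2q = 4(1−q) → q = 4/6 = 2/3.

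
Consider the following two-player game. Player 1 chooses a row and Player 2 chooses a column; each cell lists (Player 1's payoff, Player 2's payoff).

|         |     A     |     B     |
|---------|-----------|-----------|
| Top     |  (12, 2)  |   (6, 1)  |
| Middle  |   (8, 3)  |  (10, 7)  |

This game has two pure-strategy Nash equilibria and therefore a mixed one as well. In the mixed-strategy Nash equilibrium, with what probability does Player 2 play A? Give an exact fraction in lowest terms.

Player 2's mix q on A must make Player 1 indifferent between Top and Middle.
Player 1's payoff from Top: 12q + 6(1−q). From Middle: 8q + 10(1−q).
Set equal: 4q = 4(1−q) → q = 4/8 = 1/2.

1/2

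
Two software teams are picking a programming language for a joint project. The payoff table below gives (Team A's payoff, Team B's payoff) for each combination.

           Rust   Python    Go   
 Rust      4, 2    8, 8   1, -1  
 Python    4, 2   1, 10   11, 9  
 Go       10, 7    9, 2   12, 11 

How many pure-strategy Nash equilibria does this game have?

Both Go: Team A gets 12 (best alternative 11); Team B gets 11 (best alternative 7). Neither deviates — NE.
Both Rust is not a NE: Team A would switch to Go (10 > 4).
No other cell survives both best-response checks, so there is 1 pure NE.

1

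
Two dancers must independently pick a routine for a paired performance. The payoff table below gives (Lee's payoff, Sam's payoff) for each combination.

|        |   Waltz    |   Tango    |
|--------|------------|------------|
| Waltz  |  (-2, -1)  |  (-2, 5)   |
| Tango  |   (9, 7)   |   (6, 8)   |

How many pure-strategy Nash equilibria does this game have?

1

Both Tango: Lee gets 6 (best alternative -2); Sam gets 8 (best alternative 7). Neither deviates — NE.
Both Waltz is not a NE: Lee would switch to Tango (9 > -2).
No other cell survives both best-response checks, so there is 1 pure NE.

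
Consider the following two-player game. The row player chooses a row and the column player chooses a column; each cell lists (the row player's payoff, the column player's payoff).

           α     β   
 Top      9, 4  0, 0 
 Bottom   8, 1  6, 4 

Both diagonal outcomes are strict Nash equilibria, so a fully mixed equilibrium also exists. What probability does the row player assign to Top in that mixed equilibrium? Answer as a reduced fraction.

3/7

The row player's mix p on Top must make the column player indifferent between α and β.
The column player's payoff from α: 4p + 1(1−p). From β: 0p + 4(1−p).
Set equal: 4p = 3(1−p) → p = 3/7.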